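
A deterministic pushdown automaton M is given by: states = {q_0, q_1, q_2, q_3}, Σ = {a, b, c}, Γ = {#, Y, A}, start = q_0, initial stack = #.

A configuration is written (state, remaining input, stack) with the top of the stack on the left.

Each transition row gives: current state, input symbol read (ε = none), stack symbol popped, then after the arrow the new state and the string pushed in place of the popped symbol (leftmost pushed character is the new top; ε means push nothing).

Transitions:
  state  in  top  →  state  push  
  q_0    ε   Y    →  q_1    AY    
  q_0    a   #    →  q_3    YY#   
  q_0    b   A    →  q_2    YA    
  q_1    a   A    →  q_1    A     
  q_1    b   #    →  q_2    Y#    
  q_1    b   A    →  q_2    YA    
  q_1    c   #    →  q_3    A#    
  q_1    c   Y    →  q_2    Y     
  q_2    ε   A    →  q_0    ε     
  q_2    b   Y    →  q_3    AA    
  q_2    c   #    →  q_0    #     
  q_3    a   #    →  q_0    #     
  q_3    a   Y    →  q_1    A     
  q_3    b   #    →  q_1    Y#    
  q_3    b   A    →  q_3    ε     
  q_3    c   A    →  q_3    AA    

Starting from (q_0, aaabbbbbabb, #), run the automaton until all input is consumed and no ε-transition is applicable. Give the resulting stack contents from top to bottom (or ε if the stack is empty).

(q_0, aaabbbbbabb, #)
  read a, top #: go to q_3, push YY# → (q_3, aabbbbbabb, YY#)
  read a, top Y: go to q_1, push A → (q_1, abbbbbabb, AY#)
  read a, top A: go to q_1, push A → (q_1, bbbbbabb, AY#)
  read b, top A: go to q_2, push YA → (q_2, bbbbabb, YAY#)
  read b, top Y: go to q_3, push AA → (q_3, bbbabb, AAAY#)
  read b, top A: go to q_3, push ε → (q_3, bbabb, AAY#)
  read b, top A: go to q_3, push ε → (q_3, babb, AY#)
  read b, top A: go to q_3, push ε → (q_3, abb, Y#)
  read a, top Y: go to q_1, push A → (q_1, bb, A#)
  read b, top A: go to q_2, push YA → (q_2, b, YA#)
  read b, top Y: go to q_3, push AA → (q_3, ε, AAA#)
All input consumed in state q_3 with stack AAA#.

AAA#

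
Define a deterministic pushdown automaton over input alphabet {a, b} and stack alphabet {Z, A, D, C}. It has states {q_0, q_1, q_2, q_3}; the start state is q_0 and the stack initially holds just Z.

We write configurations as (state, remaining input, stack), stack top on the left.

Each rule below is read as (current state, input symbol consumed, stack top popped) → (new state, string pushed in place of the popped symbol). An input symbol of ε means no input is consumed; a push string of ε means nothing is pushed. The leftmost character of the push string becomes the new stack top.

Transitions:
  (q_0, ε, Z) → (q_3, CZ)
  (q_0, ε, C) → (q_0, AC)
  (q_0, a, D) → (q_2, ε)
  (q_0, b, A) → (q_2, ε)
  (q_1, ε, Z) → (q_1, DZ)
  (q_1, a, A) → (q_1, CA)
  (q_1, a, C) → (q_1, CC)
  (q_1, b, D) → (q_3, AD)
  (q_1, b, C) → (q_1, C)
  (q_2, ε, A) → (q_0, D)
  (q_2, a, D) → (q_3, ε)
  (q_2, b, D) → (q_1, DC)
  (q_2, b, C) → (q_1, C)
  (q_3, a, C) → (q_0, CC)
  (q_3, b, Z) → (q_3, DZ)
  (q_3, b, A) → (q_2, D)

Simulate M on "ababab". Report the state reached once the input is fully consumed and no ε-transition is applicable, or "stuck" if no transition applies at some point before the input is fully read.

stuck

(q_0, ababab, Z)
  ε-move, top Z: go to q_3, push CZ → (q_3, ababab, CZ)
  read a, top C: go to q_0, push CC → (q_0, babab, CCZ)
  ε-move, top C: go to q_0, push AC → (q_0, babab, ACCZ)
  read b, top A: go to q_2, push ε → (q_2, abab, CCZ)
No transition for (q_2, a, top C); M blocks with input abab remaining.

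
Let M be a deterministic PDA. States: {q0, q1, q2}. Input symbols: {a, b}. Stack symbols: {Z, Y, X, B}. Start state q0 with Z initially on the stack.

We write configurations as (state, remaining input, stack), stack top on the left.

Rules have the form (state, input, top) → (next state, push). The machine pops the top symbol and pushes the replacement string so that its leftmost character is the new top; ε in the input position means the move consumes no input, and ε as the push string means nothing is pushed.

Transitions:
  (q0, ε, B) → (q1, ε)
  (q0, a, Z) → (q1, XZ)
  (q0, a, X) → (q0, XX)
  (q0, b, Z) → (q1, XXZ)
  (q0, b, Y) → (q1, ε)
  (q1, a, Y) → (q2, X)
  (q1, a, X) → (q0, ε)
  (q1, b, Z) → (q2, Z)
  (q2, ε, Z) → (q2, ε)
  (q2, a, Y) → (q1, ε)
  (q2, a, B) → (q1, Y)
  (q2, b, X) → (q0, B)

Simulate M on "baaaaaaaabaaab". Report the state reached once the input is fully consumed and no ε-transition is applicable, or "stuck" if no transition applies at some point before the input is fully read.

(q0, baaaaaaaabaaab, Z)
  read b, top Z: go to q1, push XXZ → (q1, aaaaaaaabaaab, XXZ)
  read a, top X: go to q0, push ε → (q0, aaaaaaabaaab, XZ)
  read a, top X: go to q0, push XX → (q0, aaaaaabaaab, XXZ)
  read a, top X: go to q0, push XX → (q0, aaaaabaaab, XXXZ)
  read a, top X: go to q0, push XX → (q0, aaaabaaab, XXXXZ)
  read a, top X: go to q0, push XX → (q0, aaabaaab, XXXXXZ)
  read a, top X: go to q0, push XX → (q0, aabaaab, XXXXXXZ)
  read a, top X: go to q0, push XX → (q0, abaaab, XXXXXXXZ)
  read a, top X: go to q0, push XX → (q0, baaab, XXXXXXXXZ)
No transition for (q0, b, top X); M blocks with input baaab remaining.

stuck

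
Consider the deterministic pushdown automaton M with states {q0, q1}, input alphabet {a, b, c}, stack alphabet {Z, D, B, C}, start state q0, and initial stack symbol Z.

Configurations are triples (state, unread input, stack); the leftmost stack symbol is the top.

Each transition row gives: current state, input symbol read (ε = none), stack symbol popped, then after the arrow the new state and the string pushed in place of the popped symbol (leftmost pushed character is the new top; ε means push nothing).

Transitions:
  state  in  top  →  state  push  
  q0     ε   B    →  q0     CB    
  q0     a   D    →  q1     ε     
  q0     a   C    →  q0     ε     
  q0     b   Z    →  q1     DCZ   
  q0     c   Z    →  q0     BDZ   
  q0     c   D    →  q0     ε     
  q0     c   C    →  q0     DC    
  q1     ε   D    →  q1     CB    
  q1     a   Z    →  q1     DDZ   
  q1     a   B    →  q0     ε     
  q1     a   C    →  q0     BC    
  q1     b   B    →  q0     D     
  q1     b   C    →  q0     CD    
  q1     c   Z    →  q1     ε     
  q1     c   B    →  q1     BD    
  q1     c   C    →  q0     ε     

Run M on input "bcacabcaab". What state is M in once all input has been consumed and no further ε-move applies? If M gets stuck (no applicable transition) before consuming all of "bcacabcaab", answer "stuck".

(q0, bcacabcaab, Z)
  read b, top Z: go to q1, push DCZ → (q1, cacabcaab, DCZ)
  ε-move, top D: go to q1, push CB → (q1, cacabcaab, CBCZ)
  read c, top C: go to q0, push ε → (q0, acabcaab, BCZ)
  ε-move, top B: go to q0, push CB → (q0, acabcaab, CBCZ)
  read a, top C: go to q0, push ε → (q0, cabcaab, BCZ)
  ε-move, top B: go to q0, push CB → (q0, cabcaab, CBCZ)
  read c, top C: go to q0, push DC → (q0, abcaab, DCBCZ)
  read a, top D: go to q1, push ε → (q1, bcaab, CBCZ)
  read b, top C: go to q0, push CD → (q0, caab, CDBCZ)
  read c, top C: go to q0, push DC → (q0, aab, DCDBCZ)
  read a, top D: go to q1, push ε → (q1, ab, CDBCZ)
  read a, top C: go to q0, push BC → (q0, b, BCDBCZ)
  ε-move, top B: go to q0, push CB → (q0, b, CBCDBCZ)
No transition for (q0, b, top C); M blocks with input b remaining.

stuck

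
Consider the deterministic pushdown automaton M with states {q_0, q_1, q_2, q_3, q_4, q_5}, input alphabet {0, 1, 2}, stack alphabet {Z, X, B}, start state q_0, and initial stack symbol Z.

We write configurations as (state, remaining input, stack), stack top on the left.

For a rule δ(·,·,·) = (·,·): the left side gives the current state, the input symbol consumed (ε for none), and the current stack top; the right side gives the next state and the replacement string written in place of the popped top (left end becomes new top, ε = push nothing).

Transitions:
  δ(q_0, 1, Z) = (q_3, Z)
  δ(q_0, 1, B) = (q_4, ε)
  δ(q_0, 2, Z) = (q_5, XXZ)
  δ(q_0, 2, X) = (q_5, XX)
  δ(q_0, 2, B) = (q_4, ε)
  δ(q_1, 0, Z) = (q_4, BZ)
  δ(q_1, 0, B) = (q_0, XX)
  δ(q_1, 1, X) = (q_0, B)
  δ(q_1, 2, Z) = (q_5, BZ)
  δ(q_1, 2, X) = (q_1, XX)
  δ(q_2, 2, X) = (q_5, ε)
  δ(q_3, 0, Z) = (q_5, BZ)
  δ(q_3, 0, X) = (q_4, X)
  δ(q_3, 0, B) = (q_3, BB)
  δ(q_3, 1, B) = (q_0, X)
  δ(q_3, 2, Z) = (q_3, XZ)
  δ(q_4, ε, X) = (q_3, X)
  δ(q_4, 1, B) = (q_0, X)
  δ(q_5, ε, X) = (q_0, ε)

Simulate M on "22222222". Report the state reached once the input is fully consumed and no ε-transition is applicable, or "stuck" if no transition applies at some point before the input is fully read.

(q_0, 22222222, Z)
  read 2, top Z: go to q_5, push XXZ → (q_5, 2222222, XXZ)
  ε-move, top X: go to q_0, push ε → (q_0, 2222222, XZ)
  read 2, top X: go to q_5, push XX → (q_5, 222222, XXZ)
  ε-move, top X: go to q_0, push ε → (q_0, 222222, XZ)
  read 2, top X: go to q_5, push XX → (q_5, 22222, XXZ)
  ε-move, top X: go to q_0, push ε → (q_0, 22222, XZ)
  read 2, top X: go to q_5, push XX → (q_5, 2222, XXZ)
  ε-move, top X: go to q_0, push ε → (q_0, 2222, XZ)
  read 2, top X: go to q_5, push XX → (q_5, 222, XXZ)
  ε-move, top X: go to q_0, push ε → (q_0, 222, XZ)
  read 2, top X: go to q_5, push XX → (q_5, 22, XXZ)
  ε-move, top X: go to q_0, push ε → (q_0, 22, XZ)
  read 2, top X: go to q_5, push XX → (q_5, 2, XXZ)
  ε-move, top X: go to q_0, push ε → (q_0, 2, XZ)
  read 2, top X: go to q_5, push XX → (q_5, ε, XXZ)
  ε-move, top X: go to q_0, push ε → (q_0, ε, XZ)
All input consumed; M is in state q_0.

q_0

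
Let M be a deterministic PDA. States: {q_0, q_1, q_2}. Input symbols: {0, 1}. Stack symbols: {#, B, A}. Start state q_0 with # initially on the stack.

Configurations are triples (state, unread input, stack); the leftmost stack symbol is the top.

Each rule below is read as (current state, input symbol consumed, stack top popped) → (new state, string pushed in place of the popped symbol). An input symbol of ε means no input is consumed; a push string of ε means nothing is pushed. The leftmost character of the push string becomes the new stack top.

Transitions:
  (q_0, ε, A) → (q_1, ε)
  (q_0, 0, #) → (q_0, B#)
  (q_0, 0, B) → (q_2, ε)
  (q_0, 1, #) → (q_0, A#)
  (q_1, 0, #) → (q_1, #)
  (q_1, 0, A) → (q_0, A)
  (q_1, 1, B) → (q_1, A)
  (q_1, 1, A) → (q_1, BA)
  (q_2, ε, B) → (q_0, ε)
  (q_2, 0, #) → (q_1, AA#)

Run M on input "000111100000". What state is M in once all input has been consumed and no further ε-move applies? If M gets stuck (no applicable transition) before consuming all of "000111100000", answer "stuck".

(q_0, 000111100000, #)
  read 0, top #: go to q_0, push B# → (q_0, 00111100000, B#)
  read 0, top B: go to q_2, push ε → (q_2, 0111100000, #)
  read 0, top #: go to q_1, push AA# → (q_1, 111100000, AA#)
  read 1, top A: go to q_1, push BA → (q_1, 11100000, BAA#)
  read 1, top B: go to q_1, push A → (q_1, 1100000, AAA#)
  read 1, top A: go to q_1, push BA → (q_1, 100000, BAAA#)
  read 1, top B: go to q_1, push A → (q_1, 00000, AAAA#)
  read 0, top A: go to q_0, push A → (q_0, 0000, AAAA#)
  ε-move, top A: go to q_1, push ε → (q_1, 0000, AAA#)
  read 0, top A: go to q_0, push A → (q_0, 000, AAA#)
  ε-move, top A: go to q_1, push ε → (q_1, 000, AA#)
  read 0, top A: go to q_0, push A → (q_0, 00, AA#)
  ε-move, top A: go to q_1, push ε → (q_1, 00, A#)
  read 0, top A: go to q_0, push A → (q_0, 0, A#)
  ε-move, top A: go to q_1, push ε → (q_1, 0, #)
  read 0, top #: go to q_1, push # → (q_1, ε, #)
All input consumed; M is in state q_1.

q_1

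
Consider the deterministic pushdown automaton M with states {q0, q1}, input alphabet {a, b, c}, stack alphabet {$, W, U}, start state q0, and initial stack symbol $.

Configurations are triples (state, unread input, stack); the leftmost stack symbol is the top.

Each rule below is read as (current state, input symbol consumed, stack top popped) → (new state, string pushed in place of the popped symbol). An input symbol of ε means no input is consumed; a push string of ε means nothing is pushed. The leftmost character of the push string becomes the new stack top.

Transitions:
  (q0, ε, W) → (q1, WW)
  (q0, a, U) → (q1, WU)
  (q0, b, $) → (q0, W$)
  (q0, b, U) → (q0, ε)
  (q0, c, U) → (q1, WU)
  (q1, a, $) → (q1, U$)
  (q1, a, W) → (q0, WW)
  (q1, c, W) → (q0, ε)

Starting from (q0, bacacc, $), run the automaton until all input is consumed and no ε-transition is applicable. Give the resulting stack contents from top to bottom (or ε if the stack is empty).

WWWWWW$

(q0, bacacc, $) ⊢ (q0, acacc, W$) ⊢ (q1, acacc, WW$) ⊢ (q0, cacc, WWW$) ⊢ (q1, cacc, WWWW$) ⊢ (q0, acc, WWW$) ⊢ (q1, acc, WWWW$) ⊢ (q0, cc, WWWWW$) ⊢ (q1, cc, WWWWWW$) ⊢ (q0, c, WWWWW$) ⊢ (q1, c, WWWWWW$) ⊢ (q0, ε, WWWWW$) ⊢ (q1, ε, WWWWWW$)
All input consumed in state q1 with stack WWWWWW$.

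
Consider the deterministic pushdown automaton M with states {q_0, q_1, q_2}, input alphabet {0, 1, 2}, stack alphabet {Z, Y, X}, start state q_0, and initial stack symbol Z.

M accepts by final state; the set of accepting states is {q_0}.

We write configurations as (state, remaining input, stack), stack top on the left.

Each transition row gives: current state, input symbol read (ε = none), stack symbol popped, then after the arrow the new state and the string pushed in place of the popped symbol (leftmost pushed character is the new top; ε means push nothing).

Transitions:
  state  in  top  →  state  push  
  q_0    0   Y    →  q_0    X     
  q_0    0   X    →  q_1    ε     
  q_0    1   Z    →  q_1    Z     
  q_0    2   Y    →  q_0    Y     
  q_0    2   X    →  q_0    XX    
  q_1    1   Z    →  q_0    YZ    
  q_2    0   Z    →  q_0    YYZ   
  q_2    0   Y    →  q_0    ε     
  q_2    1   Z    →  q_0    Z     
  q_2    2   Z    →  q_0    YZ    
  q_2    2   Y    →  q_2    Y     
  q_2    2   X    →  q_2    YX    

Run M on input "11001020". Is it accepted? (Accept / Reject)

(q_0, 11001020, Z)
  read 1, top Z: go to q_1, push Z → (q_1, 1001020, Z)
  read 1, top Z: go to q_0, push YZ → (q_0, 001020, YZ)
  read 0, top Y: go to q_0, push X → (q_0, 01020, XZ)
  read 0, top X: go to q_1, push ε → (q_1, 1020, Z)
  read 1, top Z: go to q_0, push YZ → (q_0, 020, YZ)
  read 0, top Y: go to q_0, push X → (q_0, 20, XZ)
  read 2, top X: go to q_0, push XX → (q_0, 0, XXZ)
  read 0, top X: go to q_1, push ε → (q_1, ε, XZ)
All input consumed; state q_1 ∉ F and no further ε-move applies.

Reject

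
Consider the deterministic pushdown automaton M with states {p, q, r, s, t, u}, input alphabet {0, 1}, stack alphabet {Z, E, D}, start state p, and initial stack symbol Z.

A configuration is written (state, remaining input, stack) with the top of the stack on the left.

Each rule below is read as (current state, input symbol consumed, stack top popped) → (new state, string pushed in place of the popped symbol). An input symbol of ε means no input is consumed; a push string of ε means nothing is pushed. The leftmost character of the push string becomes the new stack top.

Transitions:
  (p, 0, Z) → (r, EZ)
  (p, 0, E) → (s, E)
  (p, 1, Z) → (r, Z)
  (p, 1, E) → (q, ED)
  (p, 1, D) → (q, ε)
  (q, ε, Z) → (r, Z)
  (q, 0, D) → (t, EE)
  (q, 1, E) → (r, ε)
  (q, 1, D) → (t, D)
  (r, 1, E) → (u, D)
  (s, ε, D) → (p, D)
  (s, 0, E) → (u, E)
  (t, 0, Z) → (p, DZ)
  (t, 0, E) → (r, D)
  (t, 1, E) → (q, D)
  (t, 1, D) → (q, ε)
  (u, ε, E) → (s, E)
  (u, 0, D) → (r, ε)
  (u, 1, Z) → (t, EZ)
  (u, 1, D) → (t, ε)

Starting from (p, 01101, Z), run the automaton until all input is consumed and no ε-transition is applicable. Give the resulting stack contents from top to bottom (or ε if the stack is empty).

Z

(p, 01101, Z)
  read 0, top Z: go to r, push EZ → (r, 1101, EZ)
  read 1, top E: go to u, push D → (u, 101, DZ)
  read 1, top D: go to t, push ε → (t, 01, Z)
  read 0, top Z: go to p, push DZ → (p, 1, DZ)
  read 1, top D: go to q, push ε → (q, ε, Z)
  ε-move, top Z: go to r, push Z → (r, ε, Z)
All input consumed in state r with stack Z.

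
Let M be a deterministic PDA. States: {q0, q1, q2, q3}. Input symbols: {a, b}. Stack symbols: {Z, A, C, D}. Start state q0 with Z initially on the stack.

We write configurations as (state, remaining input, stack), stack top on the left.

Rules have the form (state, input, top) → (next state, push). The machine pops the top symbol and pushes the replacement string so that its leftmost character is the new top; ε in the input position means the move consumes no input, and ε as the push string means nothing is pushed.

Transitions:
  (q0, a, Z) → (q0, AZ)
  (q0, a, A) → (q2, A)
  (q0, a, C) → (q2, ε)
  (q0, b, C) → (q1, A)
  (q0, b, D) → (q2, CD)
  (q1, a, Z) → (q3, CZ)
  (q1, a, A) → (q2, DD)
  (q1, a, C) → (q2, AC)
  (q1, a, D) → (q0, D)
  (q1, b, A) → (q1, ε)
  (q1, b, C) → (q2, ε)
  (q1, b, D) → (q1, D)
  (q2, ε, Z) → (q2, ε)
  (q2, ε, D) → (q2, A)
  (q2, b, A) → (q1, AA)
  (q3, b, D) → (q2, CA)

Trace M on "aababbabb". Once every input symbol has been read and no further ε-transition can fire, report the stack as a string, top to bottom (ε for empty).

(q0, aababbabb, Z) ⊢ (q0, ababbabb, AZ) ⊢ (q2, babbabb, AZ) ⊢ (q1, abbabb, AAZ) ⊢ (q2, bbabb, DDAZ) ⊢ (q2, bbabb, ADAZ) ⊢ (q1, babb, AADAZ) ⊢ (q1, abb, ADAZ) ⊢ (q2, bb, DDDAZ) ⊢ (q2, bb, ADDAZ) ⊢ (q1, b, AADDAZ) ⊢ (q1, ε, ADDAZ)
All input consumed in state q1 with stack ADDAZ.

ADDAZ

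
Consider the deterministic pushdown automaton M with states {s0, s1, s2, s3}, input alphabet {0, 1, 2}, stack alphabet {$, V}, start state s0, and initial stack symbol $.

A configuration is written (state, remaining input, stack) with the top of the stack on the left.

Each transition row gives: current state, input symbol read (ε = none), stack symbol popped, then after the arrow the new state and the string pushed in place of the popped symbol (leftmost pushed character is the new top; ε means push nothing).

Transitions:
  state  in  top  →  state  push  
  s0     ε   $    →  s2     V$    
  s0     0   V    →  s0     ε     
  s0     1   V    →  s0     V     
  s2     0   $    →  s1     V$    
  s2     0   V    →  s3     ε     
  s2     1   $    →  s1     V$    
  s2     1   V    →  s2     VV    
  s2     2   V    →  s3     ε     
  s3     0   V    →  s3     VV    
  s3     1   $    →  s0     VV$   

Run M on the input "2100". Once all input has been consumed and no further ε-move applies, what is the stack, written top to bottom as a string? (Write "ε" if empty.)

(s0, 2100, $) ⊢ (s2, 2100, V$) ⊢ (s3, 100, $) ⊢ (s0, 00, VV$) ⊢ (s0, 0, V$) ⊢ (s0, ε, $) ⊢ (s2, ε, V$)
All input consumed in state s2 with stack V$.

V$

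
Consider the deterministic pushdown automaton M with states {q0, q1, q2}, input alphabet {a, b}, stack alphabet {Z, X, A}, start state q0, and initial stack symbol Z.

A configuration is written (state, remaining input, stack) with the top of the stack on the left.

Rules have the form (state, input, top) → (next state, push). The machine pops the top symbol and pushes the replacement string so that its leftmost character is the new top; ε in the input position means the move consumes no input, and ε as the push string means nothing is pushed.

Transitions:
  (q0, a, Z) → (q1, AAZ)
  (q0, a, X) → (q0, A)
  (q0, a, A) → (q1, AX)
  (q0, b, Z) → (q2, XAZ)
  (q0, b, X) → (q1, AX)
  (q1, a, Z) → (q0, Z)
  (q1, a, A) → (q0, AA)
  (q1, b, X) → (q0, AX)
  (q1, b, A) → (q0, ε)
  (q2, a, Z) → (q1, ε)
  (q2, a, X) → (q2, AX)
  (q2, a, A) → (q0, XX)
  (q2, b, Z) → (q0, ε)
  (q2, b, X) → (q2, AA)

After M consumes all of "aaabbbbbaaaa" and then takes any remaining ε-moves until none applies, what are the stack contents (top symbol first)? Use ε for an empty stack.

AXAXAAZ

(q0, aaabbbbbaaaa, Z) ⊢ (q1, aabbbbbaaaa, AAZ) ⊢ (q0, abbbbbaaaa, AAAZ) ⊢ (q1, bbbbbaaaa, AXAAZ) ⊢ (q0, bbbbaaaa, XAAZ) ⊢ (q1, bbbaaaa, AXAAZ) ⊢ (q0, bbaaaa, XAAZ) ⊢ (q1, baaaa, AXAAZ) ⊢ (q0, aaaa, XAAZ) ⊢ (q0, aaa, AAAZ) ⊢ (q1, aa, AXAAZ) ⊢ (q0, a, AAXAAZ) ⊢ (q1, ε, AXAXAAZ)
All input consumed in state q1 with stack AXAXAAZ.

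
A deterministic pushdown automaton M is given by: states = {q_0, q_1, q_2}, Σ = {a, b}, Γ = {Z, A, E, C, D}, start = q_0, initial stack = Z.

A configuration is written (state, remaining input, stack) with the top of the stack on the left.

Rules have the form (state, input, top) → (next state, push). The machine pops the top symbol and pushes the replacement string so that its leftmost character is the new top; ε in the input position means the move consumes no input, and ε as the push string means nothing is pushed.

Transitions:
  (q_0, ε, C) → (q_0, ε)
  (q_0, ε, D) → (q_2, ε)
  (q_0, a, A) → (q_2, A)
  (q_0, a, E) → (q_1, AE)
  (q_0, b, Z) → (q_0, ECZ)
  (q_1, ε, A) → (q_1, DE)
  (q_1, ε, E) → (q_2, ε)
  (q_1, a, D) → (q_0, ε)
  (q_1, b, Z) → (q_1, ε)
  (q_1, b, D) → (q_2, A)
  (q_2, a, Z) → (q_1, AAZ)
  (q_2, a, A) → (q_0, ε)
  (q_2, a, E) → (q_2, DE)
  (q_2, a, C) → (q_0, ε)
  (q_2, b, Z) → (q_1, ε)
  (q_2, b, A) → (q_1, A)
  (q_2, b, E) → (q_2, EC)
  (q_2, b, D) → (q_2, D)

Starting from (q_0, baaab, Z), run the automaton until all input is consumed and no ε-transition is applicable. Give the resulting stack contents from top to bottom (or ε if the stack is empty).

(q_0, baaab, Z)
  read b, top Z: go to q_0, push ECZ → (q_0, aaab, ECZ)
  read a, top E: go to q_1, push AE → (q_1, aab, AECZ)
  ε-move, top A: go to q_1, push DE → (q_1, aab, DEECZ)
  read a, top D: go to q_0, push ε → (q_0, ab, EECZ)
  read a, top E: go to q_1, push AE → (q_1, b, AEECZ)
  ε-move, top A: go to q_1, push DE → (q_1, b, DEEECZ)
  read b, top D: go to q_2, push A → (q_2, ε, AEEECZ)
All input consumed in state q_2 with stack AEEECZ.

AEEECZ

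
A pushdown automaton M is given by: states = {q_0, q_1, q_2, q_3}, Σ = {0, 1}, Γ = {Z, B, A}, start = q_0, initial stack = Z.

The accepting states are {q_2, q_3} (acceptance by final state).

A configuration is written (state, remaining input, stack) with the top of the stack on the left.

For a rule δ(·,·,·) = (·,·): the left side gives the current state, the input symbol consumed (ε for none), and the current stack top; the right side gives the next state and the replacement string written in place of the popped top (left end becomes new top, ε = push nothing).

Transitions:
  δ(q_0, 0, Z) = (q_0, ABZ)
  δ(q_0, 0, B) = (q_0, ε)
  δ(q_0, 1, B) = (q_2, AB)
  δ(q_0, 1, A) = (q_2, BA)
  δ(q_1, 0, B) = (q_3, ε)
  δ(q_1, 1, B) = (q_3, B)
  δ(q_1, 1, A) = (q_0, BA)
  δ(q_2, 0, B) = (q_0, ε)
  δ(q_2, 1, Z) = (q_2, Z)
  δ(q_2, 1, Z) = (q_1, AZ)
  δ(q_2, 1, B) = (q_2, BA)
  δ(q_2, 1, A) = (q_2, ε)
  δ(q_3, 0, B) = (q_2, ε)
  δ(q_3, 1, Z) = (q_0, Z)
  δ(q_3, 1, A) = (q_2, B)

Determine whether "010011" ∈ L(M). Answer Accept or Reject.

No computation consumes all input and reaches a final state.

Reject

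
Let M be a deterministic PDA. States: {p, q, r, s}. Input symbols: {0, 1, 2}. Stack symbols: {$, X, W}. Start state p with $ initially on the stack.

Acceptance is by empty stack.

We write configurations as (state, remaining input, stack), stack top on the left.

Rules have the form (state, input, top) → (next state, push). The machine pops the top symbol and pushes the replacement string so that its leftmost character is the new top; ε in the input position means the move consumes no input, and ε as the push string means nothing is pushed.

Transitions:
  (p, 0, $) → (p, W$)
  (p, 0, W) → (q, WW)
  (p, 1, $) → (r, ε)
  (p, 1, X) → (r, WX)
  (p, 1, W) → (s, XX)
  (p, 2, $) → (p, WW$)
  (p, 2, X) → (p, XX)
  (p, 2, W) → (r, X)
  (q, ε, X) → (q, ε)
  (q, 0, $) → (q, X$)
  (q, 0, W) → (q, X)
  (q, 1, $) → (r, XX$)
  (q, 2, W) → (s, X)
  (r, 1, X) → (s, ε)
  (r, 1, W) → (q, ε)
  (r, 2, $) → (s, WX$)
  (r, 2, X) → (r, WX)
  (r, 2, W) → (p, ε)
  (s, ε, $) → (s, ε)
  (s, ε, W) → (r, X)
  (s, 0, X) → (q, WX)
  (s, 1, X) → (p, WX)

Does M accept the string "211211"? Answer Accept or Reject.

Reject

(p, 211211, $) ⊢ (p, 11211, WW$) ⊢ (s, 1211, XXW$) ⊢ (p, 211, WXXW$) ⊢ (r, 11, XXXW$) ⊢ (s, 1, XXW$) ⊢ (p, ε, WXXW$)
All input consumed; stack is WXXW$, not empty, and no further ε-move applies.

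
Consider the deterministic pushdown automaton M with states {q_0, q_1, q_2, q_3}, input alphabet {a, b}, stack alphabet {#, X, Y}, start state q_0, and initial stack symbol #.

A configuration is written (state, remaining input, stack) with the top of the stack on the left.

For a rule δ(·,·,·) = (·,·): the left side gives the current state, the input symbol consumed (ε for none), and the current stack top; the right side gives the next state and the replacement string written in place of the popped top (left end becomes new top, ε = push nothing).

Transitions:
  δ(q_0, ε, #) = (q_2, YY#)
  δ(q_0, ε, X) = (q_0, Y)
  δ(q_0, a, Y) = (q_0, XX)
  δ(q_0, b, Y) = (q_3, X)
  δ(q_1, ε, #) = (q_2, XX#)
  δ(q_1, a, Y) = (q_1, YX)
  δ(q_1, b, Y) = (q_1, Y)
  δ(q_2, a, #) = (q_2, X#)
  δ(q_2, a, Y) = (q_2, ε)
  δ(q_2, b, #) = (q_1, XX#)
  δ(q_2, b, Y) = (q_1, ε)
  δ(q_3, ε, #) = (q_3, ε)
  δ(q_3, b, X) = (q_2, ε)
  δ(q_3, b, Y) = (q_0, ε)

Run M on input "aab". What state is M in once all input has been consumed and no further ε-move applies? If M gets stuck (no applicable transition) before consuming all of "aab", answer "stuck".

q_1

(q_0, aab, #)
  ε-move, top #: go to q_2, push YY# → (q_2, aab, YY#)
  read a, top Y: go to q_2, push ε → (q_2, ab, Y#)
  read a, top Y: go to q_2, push ε → (q_2, b, #)
  read b, top #: go to q_1, push XX# → (q_1, ε, XX#)
All input consumed; M is in state q_1.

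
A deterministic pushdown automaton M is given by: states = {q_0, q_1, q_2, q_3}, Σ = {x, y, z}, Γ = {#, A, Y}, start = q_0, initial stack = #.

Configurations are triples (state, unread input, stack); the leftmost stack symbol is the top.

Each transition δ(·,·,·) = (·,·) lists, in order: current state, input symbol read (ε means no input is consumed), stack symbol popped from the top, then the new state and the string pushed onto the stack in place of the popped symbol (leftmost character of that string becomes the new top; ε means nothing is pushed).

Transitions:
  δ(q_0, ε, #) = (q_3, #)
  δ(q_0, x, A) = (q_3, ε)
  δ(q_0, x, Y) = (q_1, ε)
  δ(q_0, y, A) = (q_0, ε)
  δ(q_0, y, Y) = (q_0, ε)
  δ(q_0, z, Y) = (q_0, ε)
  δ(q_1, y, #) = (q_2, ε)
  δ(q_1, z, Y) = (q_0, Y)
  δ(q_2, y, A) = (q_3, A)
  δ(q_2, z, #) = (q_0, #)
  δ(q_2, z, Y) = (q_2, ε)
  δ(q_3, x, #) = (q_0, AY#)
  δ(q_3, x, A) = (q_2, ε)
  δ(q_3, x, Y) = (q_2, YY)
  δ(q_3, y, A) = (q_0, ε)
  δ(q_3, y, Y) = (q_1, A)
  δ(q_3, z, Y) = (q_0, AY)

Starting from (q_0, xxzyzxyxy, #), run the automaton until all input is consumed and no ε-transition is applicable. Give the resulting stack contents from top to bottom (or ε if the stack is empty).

ε

(q_0, xxzyzxyxy, #)
  ε-move, top #: go to q_3, push # → (q_3, xxzyzxyxy, #)
  read x, top #: go to q_0, push AY# → (q_0, xzyzxyxy, AY#)
  read x, top A: go to q_3, push ε → (q_3, zyzxyxy, Y#)
  read z, top Y: go to q_0, push AY → (q_0, yzxyxy, AY#)
  read y, top A: go to q_0, push ε → (q_0, zxyxy, Y#)
  read z, top Y: go to q_0, push ε → (q_0, xyxy, #)
  ε-move, top #: go to q_3, push # → (q_3, xyxy, #)
  read x, top #: go to q_0, push AY# → (q_0, yxy, AY#)
  read y, top A: go to q_0, push ε → (q_0, xy, Y#)
  read x, top Y: go to q_1, push ε → (q_1, y, #)
  read y, top #: go to q_2, push ε → (q_2, ε, ε)
All input consumed in state q_2 with stack ε.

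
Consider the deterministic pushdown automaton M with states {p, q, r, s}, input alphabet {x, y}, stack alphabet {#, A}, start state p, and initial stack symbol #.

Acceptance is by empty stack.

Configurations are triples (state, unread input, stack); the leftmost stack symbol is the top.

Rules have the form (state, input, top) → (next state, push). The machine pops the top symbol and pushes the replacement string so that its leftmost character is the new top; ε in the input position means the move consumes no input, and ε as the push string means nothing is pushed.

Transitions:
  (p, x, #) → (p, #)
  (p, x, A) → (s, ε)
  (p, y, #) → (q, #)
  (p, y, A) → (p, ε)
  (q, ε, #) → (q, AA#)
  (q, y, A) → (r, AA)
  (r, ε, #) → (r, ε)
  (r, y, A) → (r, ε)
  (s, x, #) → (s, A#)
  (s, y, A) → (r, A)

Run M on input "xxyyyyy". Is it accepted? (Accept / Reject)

(p, xxyyyyy, #)
  read x, top #: go to p, push # → (p, xyyyyy, #)
  read x, top #: go to p, push # → (p, yyyyy, #)
  read y, top #: go to q, push # → (q, yyyy, #)
  ε-move, top #: go to q, push AA# → (q, yyyy, AA#)
  read y, top A: go to r, push AA → (r, yyy, AAA#)
  read y, top A: go to r, push ε → (r, yy, AA#)
  read y, top A: go to r, push ε → (r, y, A#)
  read y, top A: go to r, push ε → (r, ε, #)
  ε-move, top #: go to r, push ε → (r, ε, ε)
All input consumed and the stack is empty.

Accept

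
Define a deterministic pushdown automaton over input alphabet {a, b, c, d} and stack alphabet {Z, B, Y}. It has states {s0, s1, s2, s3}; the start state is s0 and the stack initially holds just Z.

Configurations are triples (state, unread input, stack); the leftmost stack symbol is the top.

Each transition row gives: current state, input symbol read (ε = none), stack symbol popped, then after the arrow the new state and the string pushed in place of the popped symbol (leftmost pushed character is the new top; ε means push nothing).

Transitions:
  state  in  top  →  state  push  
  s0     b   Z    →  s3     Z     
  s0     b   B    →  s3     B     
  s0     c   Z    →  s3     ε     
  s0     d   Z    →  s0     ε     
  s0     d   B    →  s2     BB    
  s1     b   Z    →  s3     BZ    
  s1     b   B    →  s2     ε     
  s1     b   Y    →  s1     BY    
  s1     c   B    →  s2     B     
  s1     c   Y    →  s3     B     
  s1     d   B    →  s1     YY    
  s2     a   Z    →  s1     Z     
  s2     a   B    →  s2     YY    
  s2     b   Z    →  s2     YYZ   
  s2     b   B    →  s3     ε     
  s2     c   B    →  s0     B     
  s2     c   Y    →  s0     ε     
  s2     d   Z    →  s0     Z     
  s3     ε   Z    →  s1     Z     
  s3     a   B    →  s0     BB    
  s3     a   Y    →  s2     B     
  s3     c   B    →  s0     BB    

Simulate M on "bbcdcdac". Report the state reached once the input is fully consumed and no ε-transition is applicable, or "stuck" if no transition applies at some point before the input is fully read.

s0

(s0, bbcdcdac, Z)
  read b, top Z: go to s3, push Z → (s3, bcdcdac, Z)
  ε-move, top Z: go to s1, push Z → (s1, bcdcdac, Z)
  read b, top Z: go to s3, push BZ → (s3, cdcdac, BZ)
  read c, top B: go to s0, push BB → (s0, dcdac, BBZ)
  read d, top B: go to s2, push BB → (s2, cdac, BBBZ)
  read c, top B: go to s0, push B → (s0, dac, BBBZ)
  read d, top B: go to s2, push BB → (s2, ac, BBBBZ)
  read a, top B: go to s2, push YY → (s2, c, YYBBBZ)
  read c, top Y: go to s0, push ε → (s0, ε, YBBBZ)
All input consumed; M is in state s0.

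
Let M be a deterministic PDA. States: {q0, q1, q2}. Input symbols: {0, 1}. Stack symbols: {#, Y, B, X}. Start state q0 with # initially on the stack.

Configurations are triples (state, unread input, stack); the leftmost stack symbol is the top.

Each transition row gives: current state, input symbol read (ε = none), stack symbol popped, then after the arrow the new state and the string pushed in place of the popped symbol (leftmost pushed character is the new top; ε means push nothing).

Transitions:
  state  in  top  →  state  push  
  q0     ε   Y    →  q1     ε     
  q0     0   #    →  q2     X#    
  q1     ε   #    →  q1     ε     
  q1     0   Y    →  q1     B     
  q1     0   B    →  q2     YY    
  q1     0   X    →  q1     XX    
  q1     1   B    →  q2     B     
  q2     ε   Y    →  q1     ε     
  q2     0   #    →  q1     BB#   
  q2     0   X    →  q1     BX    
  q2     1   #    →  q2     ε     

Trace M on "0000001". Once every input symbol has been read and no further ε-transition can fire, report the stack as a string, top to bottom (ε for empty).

(q0, 0000001, #)
  read 0, top #: go to q2, push X# → (q2, 000001, X#)
  read 0, top X: go to q1, push BX → (q1, 00001, BX#)
  read 0, top B: go to q2, push YY → (q2, 0001, YYX#)
  ε-move, top Y: go to q1, push ε → (q1, 0001, YX#)
  read 0, top Y: go to q1, push B → (q1, 001, BX#)
  read 0, top B: go to q2, push YY → (q2, 01, YYX#)
  ε-move, top Y: go to q1, push ε → (q1, 01, YX#)
  read 0, top Y: go to q1, push B → (q1, 1, BX#)
  read 1, top B: go to q2, push B → (q2, ε, BX#)
All input consumed in state q2 with stack BX#.

BX#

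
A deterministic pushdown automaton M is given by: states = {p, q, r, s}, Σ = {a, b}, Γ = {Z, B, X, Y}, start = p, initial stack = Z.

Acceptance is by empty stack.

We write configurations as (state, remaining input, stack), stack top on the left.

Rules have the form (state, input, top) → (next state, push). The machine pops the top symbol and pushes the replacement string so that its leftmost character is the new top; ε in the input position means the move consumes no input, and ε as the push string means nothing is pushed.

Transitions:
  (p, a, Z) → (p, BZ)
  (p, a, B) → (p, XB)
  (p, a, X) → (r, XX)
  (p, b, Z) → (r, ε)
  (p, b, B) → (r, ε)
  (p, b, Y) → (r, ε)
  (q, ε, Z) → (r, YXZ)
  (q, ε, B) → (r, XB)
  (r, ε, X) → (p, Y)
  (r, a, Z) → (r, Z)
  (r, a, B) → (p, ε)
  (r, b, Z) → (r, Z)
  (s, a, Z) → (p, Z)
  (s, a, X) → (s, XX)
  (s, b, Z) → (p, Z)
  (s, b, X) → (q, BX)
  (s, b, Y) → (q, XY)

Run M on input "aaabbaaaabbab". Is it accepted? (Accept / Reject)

Accept

(p, aaabbaaaabbab, Z)
  read a, top Z: go to p, push BZ → (p, aabbaaaabbab, BZ)
  read a, top B: go to p, push XB → (p, abbaaaabbab, XBZ)
  read a, top X: go to r, push XX → (r, bbaaaabbab, XXBZ)
  ε-move, top X: go to p, push Y → (p, bbaaaabbab, YXBZ)
  read b, top Y: go to r, push ε → (r, baaaabbab, XBZ)
  ε-move, top X: go to p, push Y → (p, baaaabbab, YBZ)
  read b, top Y: go to r, push ε → (r, aaaabbab, BZ)
  read a, top B: go to p, push ε → (p, aaabbab, Z)
  read a, top Z: go to p, push BZ → (p, aabbab, BZ)
  read a, top B: go to p, push XB → (p, abbab, XBZ)
  read a, top X: go to r, push XX → (r, bbab, XXBZ)
  ε-move, top X: go to p, push Y → (p, bbab, YXBZ)
  read b, top Y: go to r, push ε → (r, bab, XBZ)
  ε-move, top X: go to p, push Y → (p, bab, YBZ)
  read b, top Y: go to r, push ε → (r, ab, BZ)
  read a, top B: go to p, push ε → (p, b, Z)
  read b, top Z: go to r, push ε → (r, ε, ε)
All input consumed and the stack is empty.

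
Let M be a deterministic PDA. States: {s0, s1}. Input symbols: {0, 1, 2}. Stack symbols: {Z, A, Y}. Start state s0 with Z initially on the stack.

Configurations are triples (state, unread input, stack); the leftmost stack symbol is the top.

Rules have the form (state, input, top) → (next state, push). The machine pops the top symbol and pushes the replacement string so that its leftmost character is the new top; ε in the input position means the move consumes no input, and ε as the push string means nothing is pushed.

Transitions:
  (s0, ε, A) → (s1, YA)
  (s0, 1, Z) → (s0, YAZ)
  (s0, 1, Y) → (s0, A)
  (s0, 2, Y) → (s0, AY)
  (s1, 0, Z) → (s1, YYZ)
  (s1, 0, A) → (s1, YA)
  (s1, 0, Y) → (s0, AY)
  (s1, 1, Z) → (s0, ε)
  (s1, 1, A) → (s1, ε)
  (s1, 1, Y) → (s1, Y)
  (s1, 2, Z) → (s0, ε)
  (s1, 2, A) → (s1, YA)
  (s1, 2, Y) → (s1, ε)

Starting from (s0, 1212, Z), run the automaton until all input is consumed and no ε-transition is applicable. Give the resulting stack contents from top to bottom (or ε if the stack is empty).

AYAZ

(s0, 1212, Z)
  read 1, top Z: go to s0, push YAZ → (s0, 212, YAZ)
  read 2, top Y: go to s0, push AY → (s0, 12, AYAZ)
  ε-move, top A: go to s1, push YA → (s1, 12, YAYAZ)
  read 1, top Y: go to s1, push Y → (s1, 2, YAYAZ)
  read 2, top Y: go to s1, push ε → (s1, ε, AYAZ)
All input consumed in state s1 with stack AYAZ.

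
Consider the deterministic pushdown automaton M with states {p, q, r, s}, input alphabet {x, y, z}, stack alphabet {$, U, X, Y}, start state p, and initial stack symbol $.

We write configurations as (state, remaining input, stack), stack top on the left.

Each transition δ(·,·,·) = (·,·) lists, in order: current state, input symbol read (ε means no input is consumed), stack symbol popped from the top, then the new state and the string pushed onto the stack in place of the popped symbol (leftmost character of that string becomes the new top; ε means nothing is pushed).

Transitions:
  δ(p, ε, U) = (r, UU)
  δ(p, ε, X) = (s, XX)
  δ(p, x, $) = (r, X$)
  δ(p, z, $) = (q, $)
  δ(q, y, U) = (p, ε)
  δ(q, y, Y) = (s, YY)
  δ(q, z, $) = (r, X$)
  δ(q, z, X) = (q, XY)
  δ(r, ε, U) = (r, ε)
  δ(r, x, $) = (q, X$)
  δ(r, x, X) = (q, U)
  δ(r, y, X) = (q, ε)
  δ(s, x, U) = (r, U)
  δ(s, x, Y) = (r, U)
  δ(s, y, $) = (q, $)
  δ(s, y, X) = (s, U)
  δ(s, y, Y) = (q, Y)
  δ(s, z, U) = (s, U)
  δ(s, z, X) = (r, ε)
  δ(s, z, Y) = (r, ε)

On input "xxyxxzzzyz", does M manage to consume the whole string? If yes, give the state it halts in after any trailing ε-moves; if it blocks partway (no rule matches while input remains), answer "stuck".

(p, xxyxxzzzyz, $) ⊢ (r, xyxxzzzyz, X$) ⊢ (q, yxxzzzyz, U$) ⊢ (p, xxzzzyz, $) ⊢ (r, xzzzyz, X$) ⊢ (q, zzzyz, U$)
No transition for (q, z, top U); M blocks with input zzzyz remaining.

stuck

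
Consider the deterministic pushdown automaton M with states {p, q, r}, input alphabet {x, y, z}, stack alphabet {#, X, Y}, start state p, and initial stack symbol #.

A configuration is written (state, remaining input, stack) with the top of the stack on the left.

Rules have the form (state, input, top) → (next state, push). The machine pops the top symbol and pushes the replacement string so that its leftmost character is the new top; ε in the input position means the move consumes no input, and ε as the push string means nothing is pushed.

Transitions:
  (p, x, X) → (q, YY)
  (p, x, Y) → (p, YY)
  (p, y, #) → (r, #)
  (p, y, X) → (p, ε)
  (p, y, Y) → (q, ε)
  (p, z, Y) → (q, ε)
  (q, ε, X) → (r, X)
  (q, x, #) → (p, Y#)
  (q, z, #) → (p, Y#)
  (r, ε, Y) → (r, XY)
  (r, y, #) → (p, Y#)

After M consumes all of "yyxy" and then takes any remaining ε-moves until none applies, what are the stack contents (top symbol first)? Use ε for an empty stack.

Y#

(p, yyxy, #) ⊢ (r, yxy, #) ⊢ (p, xy, Y#) ⊢ (p, y, YY#) ⊢ (q, ε, Y#)
All input consumed in state q with stack Y#.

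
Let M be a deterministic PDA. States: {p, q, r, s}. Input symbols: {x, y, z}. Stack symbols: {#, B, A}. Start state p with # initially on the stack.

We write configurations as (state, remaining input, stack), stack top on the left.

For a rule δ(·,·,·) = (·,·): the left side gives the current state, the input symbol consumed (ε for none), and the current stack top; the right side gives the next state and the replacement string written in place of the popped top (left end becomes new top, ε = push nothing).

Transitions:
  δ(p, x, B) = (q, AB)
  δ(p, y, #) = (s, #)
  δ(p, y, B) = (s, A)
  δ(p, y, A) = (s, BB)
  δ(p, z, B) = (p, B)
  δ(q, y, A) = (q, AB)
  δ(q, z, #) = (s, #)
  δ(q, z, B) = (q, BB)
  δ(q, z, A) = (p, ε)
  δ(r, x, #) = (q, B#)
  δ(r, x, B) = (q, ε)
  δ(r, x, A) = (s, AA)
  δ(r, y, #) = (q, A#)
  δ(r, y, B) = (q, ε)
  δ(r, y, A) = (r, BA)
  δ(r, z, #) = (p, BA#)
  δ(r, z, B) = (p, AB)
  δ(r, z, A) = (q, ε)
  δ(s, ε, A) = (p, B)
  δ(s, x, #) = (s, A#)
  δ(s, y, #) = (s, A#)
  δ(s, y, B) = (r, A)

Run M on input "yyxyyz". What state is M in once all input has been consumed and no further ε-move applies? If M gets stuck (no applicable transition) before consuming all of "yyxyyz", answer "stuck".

(p, yyxyyz, #) ⊢ (s, yxyyz, #) ⊢ (s, xyyz, A#) ⊢ (p, xyyz, B#) ⊢ (q, yyz, AB#) ⊢ (q, yz, ABB#) ⊢ (q, z, ABBB#) ⊢ (p, ε, BBB#)
All input consumed; M is in state p.

p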